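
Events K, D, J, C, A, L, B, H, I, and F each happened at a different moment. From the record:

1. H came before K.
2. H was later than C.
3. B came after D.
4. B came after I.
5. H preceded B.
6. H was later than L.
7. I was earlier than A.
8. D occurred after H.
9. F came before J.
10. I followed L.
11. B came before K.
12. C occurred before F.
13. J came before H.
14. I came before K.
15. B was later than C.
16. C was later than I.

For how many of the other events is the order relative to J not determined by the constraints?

Forced before J: C, F, I, and L; forced after J: B, D, H, and K.
That leaves A with no forced order relative to J — 1.

1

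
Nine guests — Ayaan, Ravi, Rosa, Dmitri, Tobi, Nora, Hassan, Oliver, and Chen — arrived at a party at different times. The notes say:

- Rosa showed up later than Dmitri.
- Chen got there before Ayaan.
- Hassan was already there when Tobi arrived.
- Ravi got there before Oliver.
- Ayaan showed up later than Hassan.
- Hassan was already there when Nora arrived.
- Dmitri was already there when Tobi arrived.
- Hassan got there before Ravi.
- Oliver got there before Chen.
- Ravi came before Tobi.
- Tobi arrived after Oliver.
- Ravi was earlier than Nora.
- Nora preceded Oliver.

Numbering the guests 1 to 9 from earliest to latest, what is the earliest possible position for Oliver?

Hassan, Nora, and Ravi must all come before Oliver — 3 forced predecessors.
Nothing else is forced ahead of Oliver, so their earliest slot is position 3 + 1 = 4.

4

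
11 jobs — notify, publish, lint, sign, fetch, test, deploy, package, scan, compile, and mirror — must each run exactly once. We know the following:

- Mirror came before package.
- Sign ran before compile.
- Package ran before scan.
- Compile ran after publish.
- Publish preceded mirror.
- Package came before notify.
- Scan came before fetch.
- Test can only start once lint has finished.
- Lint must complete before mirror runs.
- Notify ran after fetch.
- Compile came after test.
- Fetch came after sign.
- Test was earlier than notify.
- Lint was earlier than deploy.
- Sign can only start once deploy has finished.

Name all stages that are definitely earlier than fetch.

Directly stated before fetch: scan and sign.
Deploy reaches fetch via deploy → sign → fetch.
Lint reaches fetch via lint → deploy → sign → fetch.
Mirror reaches fetch via mirror → package → scan → fetch.
Likewise package and publish each reach fetch by chaining the stated constraints.
No chain forces compile (or any of the others) ahead of fetch.

deploy, lint, mirror, package, publish, scan, sign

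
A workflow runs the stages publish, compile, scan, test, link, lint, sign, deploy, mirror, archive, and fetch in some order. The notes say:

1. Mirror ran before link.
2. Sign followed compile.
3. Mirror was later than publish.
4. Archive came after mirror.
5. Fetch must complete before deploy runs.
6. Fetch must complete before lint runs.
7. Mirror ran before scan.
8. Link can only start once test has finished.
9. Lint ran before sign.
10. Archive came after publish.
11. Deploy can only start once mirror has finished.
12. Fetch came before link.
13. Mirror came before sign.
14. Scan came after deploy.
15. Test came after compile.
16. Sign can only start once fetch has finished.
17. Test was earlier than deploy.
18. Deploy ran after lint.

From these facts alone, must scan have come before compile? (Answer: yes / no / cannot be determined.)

Tracing the constraints gives compile → test → deploy → scan, so compile must come before scan.
That means scan cannot be before compile.

no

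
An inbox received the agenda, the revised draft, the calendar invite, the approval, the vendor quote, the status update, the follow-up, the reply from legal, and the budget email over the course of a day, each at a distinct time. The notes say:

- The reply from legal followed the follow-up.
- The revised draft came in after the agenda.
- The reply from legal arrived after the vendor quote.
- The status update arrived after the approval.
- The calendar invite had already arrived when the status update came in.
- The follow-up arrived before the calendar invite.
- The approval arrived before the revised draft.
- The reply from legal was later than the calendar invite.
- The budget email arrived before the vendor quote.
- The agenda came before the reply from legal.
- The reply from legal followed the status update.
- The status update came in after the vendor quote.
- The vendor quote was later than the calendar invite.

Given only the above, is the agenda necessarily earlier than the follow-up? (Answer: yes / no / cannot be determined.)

No chain of stated constraints runs from the agenda to the follow-up, and none runs from the follow-up to the agenda either.
So the relative order of the agenda and the follow-up is not fixed by the given facts.

cannot be determined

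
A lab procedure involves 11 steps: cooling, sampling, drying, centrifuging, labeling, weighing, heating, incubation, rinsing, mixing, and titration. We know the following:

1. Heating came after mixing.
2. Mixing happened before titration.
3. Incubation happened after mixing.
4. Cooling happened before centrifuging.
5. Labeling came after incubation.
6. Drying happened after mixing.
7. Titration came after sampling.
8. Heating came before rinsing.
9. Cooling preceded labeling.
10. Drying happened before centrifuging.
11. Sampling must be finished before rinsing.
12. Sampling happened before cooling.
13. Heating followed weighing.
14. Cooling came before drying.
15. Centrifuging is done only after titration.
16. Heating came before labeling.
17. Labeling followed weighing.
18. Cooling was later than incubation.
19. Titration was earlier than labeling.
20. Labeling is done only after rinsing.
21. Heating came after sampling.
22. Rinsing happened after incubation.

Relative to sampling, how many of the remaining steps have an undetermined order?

Forced after sampling: centrifuging, cooling, drying, heating, labeling, rinsing, and titration.
That leaves incubation, mixing, and weighing with no forced order relative to sampling — 3.

3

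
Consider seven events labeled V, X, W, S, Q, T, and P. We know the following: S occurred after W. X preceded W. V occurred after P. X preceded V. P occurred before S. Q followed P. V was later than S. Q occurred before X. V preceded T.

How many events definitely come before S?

4

Directly stated before S: P and W.
Q reaches S via Q → X → W → S.
X reaches S via X → W → S.
No chain forces V (or any of the others) ahead of S.
That's P, Q, W, and X — 4 in all.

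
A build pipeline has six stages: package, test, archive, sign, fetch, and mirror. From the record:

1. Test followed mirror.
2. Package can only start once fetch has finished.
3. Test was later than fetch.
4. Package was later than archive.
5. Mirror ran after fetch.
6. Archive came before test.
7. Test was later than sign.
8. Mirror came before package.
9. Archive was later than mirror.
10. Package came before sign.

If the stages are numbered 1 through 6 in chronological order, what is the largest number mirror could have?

2

Mirror must come before archive, package, sign, and test — 4 stages forced after it.
Everything else can be placed before mirror in some valid order, so mirror can sit as late as position 6 − 4 = 2.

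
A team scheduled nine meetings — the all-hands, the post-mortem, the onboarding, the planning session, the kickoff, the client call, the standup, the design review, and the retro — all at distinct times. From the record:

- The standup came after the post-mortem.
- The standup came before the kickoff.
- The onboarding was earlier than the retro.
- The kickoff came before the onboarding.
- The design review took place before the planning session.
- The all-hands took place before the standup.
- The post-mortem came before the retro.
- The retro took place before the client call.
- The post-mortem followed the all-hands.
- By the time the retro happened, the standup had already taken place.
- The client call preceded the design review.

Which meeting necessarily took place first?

The all-hands has a chain of constraints placing it before every other meeting, so the all-hands must be first.

the all-hands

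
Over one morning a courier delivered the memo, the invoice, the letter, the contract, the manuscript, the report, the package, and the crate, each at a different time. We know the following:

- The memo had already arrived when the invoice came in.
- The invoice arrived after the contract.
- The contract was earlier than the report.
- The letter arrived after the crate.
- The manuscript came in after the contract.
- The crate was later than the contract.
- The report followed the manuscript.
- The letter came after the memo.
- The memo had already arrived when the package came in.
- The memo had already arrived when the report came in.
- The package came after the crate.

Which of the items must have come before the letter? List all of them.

the contract, the crate, the memo

Directly stated before the letter: the crate and the memo.
The contract reaches the letter via the contract → the crate → the letter.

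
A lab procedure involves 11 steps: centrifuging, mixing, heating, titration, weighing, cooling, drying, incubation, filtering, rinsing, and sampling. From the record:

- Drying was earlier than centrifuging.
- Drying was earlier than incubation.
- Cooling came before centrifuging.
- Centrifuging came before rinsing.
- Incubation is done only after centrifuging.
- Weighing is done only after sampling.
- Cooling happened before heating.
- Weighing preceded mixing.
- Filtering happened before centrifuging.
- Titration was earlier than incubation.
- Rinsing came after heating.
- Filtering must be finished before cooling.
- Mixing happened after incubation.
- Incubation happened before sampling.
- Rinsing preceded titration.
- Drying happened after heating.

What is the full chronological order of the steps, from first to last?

The constraints fix every adjacent pair, so only one ordering works:
filtering → cooling → heating → drying → centrifuging → rinsing → titration → incubation → sampling → weighing → mixing.

filtering, cooling, heating, drying, centrifuging, rinsing, titration, incubation, sampling, weighing, mixing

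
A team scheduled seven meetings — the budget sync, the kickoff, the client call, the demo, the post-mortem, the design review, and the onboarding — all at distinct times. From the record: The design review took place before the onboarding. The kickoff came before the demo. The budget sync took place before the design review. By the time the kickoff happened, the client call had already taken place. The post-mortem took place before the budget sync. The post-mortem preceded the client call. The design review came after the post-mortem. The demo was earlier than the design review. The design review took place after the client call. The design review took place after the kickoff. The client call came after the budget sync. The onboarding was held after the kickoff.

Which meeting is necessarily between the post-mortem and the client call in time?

Tracing the constraints gives the post-mortem → the budget sync → the client call, so the budget sync sits after the post-mortem and before the client call.
No other meeting is forced both after the post-mortem and before the client call.

the budget sync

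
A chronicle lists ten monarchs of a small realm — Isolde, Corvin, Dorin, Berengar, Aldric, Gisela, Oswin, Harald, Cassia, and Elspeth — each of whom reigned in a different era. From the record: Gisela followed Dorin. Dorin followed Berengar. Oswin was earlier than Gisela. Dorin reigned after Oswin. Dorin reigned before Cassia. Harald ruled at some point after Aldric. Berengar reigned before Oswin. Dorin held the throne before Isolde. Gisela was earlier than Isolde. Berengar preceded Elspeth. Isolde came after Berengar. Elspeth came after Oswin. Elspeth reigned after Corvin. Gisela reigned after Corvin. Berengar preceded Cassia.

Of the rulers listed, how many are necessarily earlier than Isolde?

5

Directly stated before Isolde: Berengar, Dorin, and Gisela.
Corvin reaches Isolde via Corvin → Gisela → Isolde.
Oswin reaches Isolde via Oswin → Gisela → Isolde.
That's Berengar, Corvin, Dorin, Gisela, and Oswin — 5 in all.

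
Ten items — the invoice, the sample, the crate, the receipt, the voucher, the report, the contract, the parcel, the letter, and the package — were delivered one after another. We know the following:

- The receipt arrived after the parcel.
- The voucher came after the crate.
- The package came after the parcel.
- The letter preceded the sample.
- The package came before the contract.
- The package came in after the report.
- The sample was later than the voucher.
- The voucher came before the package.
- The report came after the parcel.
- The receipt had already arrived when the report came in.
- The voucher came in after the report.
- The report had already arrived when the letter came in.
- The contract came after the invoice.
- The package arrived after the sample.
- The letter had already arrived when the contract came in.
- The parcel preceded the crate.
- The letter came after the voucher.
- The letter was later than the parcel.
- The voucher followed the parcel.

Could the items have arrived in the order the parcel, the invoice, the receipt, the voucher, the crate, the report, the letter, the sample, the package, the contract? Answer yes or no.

no

The constraints require the crate before the voucher, but in the proposed sequence the voucher appears ahead of the crate. That one violation is enough.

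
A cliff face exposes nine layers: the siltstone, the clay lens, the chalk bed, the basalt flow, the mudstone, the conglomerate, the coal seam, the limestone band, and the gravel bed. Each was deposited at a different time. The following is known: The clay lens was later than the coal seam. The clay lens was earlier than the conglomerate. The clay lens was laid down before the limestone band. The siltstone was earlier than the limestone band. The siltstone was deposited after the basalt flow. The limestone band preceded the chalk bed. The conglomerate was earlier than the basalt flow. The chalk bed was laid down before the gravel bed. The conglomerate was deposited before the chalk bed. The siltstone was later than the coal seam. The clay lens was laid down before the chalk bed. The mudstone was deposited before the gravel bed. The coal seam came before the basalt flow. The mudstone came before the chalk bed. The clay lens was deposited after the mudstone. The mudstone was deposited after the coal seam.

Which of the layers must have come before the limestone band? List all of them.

Directly stated before the limestone band: the clay lens and the siltstone.
The basalt flow reaches the limestone band via the basalt flow → the siltstone → the limestone band.
The coal seam reaches the limestone band via the coal seam → the clay lens → the limestone band.
The conglomerate reaches the limestone band via the conglomerate → the basalt flow → the siltstone → the limestone band.
Likewise the mudstone reaches the limestone band by chaining the stated constraints.

the basalt flow, the clay lens, the coal seam, the conglomerate, the mudstone, the siltstone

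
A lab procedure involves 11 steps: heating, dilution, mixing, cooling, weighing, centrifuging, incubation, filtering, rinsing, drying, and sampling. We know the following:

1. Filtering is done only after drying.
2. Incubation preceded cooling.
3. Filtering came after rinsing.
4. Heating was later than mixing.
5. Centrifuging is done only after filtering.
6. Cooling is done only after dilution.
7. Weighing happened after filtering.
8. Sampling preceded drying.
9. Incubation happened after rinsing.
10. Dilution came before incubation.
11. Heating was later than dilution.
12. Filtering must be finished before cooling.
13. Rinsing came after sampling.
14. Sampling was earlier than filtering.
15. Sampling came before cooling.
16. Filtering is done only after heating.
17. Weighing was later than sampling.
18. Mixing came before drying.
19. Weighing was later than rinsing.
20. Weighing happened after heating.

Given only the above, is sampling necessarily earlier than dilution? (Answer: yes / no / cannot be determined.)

cannot be determined

No chain of stated constraints runs from sampling to dilution, and none runs from dilution to sampling either.
So the relative order of sampling and dilution is not fixed by the given facts.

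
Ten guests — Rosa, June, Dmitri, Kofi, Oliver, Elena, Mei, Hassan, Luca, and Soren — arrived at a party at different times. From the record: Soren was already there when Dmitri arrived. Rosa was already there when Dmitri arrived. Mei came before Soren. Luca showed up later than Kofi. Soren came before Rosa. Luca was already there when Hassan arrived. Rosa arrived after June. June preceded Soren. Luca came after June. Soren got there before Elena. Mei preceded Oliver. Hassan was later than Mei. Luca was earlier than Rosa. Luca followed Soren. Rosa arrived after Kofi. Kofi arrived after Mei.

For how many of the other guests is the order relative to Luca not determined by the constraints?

2

Forced before Luca: June, Kofi, Mei, and Soren; forced after Luca: Dmitri, Hassan, and Rosa.
That leaves Elena and Oliver with no forced order relative to Luca — 2.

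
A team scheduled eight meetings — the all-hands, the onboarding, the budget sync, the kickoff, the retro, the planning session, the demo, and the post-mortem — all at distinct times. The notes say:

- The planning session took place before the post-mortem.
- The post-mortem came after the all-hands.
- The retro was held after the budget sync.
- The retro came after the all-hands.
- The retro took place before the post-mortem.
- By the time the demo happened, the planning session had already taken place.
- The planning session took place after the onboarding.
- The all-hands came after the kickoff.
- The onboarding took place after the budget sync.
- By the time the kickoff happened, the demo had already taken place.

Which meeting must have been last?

Every other meeting has a chain of constraints placing it before the post-mortem, so the post-mortem is last.

the post-mortem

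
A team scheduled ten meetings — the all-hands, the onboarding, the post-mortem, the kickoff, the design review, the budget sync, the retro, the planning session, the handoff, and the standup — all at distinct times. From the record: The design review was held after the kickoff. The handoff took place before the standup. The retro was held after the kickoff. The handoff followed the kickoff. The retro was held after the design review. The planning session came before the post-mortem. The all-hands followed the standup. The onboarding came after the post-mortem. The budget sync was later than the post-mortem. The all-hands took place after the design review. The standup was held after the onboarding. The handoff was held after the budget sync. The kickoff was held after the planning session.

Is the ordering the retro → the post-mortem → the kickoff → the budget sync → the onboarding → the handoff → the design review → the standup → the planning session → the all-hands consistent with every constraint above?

no

The constraints require the kickoff before the retro, but in the proposed sequence the retro appears ahead of the kickoff. That one violation is enough.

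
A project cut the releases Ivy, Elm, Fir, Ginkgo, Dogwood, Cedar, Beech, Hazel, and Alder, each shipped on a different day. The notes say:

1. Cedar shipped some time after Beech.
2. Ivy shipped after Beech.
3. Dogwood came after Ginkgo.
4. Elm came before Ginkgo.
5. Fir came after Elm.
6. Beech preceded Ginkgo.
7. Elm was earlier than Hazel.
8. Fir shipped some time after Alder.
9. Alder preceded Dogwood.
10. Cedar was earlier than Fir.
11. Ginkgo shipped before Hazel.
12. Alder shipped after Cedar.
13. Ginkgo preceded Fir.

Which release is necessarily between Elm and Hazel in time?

Ginkgo

Tracing the constraints gives Elm → Ginkgo → Hazel, so Ginkgo sits after Elm and before Hazel.
No other release is forced both after Elm and before Hazel.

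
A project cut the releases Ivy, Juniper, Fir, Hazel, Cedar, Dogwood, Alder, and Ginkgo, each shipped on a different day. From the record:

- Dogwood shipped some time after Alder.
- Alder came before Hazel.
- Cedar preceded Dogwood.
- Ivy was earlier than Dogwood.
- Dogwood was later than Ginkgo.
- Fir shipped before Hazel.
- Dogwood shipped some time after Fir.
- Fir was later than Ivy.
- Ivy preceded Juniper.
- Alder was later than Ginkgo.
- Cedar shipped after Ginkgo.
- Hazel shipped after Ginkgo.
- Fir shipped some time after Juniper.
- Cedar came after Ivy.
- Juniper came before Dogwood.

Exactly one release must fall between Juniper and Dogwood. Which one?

Tracing the constraints gives Juniper → Fir → Dogwood, so Fir sits after Juniper and before Dogwood.
No other release is forced both after Juniper and before Dogwood.

Fir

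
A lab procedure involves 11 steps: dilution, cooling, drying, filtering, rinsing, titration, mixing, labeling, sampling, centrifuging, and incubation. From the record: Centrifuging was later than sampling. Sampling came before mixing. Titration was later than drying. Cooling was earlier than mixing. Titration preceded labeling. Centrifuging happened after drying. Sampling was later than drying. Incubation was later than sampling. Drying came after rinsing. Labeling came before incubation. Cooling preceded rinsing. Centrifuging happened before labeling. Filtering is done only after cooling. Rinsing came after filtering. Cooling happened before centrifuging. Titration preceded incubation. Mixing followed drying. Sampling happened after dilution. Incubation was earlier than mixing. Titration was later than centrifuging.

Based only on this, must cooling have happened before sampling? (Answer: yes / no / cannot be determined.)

Chain the constraints: cooling → rinsing → drying → sampling. Each link is directly stated, so cooling comes before sampling.

yes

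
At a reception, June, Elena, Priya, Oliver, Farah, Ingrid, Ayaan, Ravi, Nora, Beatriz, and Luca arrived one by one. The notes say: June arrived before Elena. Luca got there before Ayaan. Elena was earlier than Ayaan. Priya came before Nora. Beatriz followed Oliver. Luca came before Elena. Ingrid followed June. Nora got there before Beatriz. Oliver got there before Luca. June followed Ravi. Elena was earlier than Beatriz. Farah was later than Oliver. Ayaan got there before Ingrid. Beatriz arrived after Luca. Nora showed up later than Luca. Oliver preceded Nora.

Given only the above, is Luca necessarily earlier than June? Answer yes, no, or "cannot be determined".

cannot be determined

No chain of stated constraints runs from Luca to June, and none runs from June to Luca either.
So the relative order of Luca and June is not fixed by the given facts.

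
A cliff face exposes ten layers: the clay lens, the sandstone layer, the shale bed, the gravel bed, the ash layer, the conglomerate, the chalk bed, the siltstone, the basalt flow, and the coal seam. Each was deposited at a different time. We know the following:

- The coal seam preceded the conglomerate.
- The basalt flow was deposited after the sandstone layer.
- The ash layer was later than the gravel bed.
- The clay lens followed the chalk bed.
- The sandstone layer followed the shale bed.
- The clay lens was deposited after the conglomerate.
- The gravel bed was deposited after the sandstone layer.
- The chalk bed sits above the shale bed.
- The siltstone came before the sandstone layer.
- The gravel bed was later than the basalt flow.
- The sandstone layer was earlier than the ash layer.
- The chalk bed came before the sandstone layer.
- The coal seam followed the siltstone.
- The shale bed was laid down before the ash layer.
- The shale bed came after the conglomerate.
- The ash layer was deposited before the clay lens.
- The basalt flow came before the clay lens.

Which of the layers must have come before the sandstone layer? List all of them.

the chalk bed, the coal seam, the conglomerate, the shale bed, the siltstone

Directly stated before the sandstone layer: the chalk bed, the shale bed, and the siltstone.
The coal seam reaches the sandstone layer via the coal seam → the conglomerate → the shale bed → the sandstone layer.
The conglomerate reaches the sandstone layer via the conglomerate → the shale bed → the sandstone layer.
No chain forces the clay lens (or any of the others) ahead of the sandstone layer.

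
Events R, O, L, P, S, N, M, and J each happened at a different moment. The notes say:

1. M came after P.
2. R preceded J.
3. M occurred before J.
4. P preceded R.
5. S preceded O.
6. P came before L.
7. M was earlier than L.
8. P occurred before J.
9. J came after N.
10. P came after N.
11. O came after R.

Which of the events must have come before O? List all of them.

Directly stated before O: R and S.
N reaches O via N → P → R → O.
P reaches O via P → R → O.

N, P, R, S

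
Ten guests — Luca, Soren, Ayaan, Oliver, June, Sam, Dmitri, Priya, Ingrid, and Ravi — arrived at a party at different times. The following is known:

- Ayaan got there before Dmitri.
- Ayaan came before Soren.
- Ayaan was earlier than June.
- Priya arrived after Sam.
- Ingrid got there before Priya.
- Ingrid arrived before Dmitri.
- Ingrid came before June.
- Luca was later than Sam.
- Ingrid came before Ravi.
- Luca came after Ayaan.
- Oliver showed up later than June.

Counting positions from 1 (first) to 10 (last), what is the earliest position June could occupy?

Ayaan and Ingrid must both come before June — 2 forced predecessors.
Nothing else is forced ahead of June, so their earliest slot is position 2 + 1 = 3.

3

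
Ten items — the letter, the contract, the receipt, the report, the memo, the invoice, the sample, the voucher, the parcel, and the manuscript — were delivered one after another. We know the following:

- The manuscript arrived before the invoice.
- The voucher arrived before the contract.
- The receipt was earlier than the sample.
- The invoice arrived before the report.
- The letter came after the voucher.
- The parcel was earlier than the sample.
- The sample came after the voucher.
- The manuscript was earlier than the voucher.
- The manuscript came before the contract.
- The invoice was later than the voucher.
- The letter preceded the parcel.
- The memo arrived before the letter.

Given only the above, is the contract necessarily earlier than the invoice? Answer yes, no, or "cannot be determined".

No chain of stated constraints runs from the contract to the invoice, and none runs from the invoice to the contract either.
So the relative order of the contract and the invoice is not fixed by the given facts.

cannot be determined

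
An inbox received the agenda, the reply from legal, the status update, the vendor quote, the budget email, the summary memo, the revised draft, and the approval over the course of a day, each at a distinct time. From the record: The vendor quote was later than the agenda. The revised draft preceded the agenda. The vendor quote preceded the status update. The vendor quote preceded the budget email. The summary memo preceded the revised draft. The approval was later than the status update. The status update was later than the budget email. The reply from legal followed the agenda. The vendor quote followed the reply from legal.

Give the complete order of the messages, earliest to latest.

The constraints fix every adjacent pair, so only one ordering works:
the summary memo → the revised draft → the agenda → the reply from legal → the vendor quote → the budget email → the status update → the approval.

the summary memo, the revised draft, the agenda, the reply from legal, the vendor quote, the budget email, the status update, the approval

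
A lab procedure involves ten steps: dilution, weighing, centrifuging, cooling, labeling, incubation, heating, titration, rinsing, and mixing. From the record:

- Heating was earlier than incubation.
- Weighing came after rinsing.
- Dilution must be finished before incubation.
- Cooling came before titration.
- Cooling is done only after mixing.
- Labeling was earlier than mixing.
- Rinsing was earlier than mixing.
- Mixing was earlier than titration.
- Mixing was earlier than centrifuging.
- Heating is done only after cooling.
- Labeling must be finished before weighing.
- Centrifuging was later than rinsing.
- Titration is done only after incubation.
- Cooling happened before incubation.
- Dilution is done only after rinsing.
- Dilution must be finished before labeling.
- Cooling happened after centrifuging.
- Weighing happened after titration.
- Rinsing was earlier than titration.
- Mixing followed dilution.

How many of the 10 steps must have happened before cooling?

Directly stated before cooling: centrifuging and mixing.
Dilution reaches cooling via dilution → mixing → cooling.
Labeling reaches cooling via labeling → mixing → cooling.
Rinsing reaches cooling via rinsing → mixing → cooling.
No chain forces incubation (or any of the others) ahead of cooling.
That's centrifuging, dilution, labeling, mixing, and rinsing — 5 in all.

5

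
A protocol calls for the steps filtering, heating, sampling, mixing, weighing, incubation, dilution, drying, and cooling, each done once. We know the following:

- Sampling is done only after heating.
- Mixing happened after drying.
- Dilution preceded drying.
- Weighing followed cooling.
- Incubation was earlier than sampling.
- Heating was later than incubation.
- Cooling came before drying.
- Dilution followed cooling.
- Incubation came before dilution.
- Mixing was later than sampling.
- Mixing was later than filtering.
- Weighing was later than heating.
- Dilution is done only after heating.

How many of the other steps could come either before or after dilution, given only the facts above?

Forced before dilution: cooling, heating, and incubation; forced after dilution: drying and mixing.
That leaves filtering, sampling, and weighing with no forced order relative to dilution — 3.

3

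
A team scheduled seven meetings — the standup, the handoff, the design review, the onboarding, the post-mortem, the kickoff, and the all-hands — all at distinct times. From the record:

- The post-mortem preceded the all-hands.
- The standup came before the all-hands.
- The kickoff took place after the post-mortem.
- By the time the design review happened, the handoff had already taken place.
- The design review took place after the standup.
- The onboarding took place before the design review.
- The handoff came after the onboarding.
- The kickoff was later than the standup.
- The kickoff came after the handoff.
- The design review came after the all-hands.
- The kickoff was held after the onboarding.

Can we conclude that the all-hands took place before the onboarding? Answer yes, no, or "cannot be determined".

No chain of stated constraints runs from the all-hands to the onboarding, and none runs from the onboarding to the all-hands either.
So the relative order of the all-hands and the onboarding is not fixed by the given facts.

cannot be determined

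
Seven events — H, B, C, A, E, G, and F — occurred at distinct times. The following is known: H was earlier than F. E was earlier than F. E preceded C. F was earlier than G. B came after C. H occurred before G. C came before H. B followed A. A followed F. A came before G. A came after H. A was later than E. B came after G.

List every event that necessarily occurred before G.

A, C, E, F, H

Directly stated before G: A, F, and H.
C reaches G via C → H → G.
E reaches G via E → A → G.
No chain forces B ahead of G.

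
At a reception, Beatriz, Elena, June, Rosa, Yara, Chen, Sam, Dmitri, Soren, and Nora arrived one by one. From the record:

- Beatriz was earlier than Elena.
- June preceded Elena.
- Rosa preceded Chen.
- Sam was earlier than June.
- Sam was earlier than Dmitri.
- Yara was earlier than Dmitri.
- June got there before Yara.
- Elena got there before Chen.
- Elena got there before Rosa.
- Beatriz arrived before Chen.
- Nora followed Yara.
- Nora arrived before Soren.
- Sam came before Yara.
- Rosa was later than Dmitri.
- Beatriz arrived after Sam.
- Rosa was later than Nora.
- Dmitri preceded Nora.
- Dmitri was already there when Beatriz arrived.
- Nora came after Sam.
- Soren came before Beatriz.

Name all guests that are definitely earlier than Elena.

Beatriz, Dmitri, June, Nora, Sam, Soren, Yara

Directly stated before Elena: Beatriz and June.
Dmitri reaches Elena via Dmitri → Beatriz → Elena.
Nora reaches Elena via Nora → Soren → Beatriz → Elena.
Sam reaches Elena via Sam → June → Elena.
Likewise Soren and Yara each reach Elena by chaining the stated constraints.
No chain forces Rosa (or any of the others) ahead of Elena.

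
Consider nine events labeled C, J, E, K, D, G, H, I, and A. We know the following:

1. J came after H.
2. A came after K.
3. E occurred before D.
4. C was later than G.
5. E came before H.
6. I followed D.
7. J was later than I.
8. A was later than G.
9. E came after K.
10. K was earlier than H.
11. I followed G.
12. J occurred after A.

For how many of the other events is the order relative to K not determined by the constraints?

2

Forced after K: A, D, E, H, I, and J.
That leaves C and G with no forced order relative to K — 2.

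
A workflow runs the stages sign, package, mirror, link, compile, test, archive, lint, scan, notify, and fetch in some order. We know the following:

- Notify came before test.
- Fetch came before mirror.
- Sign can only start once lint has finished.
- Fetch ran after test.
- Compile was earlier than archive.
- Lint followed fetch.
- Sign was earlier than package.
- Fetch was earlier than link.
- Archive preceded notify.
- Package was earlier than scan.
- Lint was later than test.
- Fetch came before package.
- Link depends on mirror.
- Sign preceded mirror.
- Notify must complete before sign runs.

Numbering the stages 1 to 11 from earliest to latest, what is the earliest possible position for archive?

2

Compile must come before archive — 1 forced predecessor.
Nothing else is forced ahead of archive, so its earliest slot is position 1 + 1 = 2.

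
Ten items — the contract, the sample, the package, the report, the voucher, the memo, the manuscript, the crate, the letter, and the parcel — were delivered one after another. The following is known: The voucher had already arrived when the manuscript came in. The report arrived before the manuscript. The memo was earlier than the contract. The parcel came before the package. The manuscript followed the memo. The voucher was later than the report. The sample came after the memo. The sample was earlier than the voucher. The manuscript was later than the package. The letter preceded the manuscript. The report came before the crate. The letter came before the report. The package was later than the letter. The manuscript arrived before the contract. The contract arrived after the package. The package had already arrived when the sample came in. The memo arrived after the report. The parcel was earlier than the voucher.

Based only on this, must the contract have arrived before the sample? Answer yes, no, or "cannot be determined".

Tracing the constraints gives the sample → the voucher → the manuscript → the contract, so the sample must come before the contract.
That means the contract cannot be before the sample.

no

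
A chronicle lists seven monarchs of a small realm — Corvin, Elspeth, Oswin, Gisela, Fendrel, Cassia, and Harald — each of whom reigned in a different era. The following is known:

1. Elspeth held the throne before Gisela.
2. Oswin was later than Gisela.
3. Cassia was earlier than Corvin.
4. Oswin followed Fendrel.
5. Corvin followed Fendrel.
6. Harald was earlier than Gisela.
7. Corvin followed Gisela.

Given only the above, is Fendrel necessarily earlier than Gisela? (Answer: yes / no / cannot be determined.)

cannot be determined

No chain of stated constraints runs from Fendrel to Gisela, and none runs from Gisela to Fendrel either.
So the relative order of Fendrel and Gisela is not fixed by the given facts.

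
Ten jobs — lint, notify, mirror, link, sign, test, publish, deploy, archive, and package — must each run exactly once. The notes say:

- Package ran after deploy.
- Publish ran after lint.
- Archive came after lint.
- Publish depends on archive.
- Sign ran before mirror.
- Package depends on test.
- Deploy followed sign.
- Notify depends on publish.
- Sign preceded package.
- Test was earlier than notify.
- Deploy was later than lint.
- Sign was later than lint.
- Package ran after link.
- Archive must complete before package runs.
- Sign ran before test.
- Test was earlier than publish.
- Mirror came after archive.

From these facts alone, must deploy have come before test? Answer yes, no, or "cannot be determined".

No chain of stated constraints runs from deploy to test, and none runs from test to deploy either.
So the relative order of deploy and test is not fixed by the given facts.

cannot be determined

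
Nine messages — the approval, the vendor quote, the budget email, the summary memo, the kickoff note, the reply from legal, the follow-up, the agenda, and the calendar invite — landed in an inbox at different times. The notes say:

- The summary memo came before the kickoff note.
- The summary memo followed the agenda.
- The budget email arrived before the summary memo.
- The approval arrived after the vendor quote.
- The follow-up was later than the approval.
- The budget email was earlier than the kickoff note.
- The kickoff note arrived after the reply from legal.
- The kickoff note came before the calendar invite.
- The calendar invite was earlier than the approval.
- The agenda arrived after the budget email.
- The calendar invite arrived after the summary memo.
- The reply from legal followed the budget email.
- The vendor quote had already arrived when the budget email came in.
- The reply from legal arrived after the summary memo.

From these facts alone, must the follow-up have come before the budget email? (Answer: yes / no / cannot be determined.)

Tracing the constraints gives the budget email → the summary memo → the calendar invite → the approval → the follow-up, so the budget email must come before the follow-up.
That means the follow-up cannot be before the budget email.

no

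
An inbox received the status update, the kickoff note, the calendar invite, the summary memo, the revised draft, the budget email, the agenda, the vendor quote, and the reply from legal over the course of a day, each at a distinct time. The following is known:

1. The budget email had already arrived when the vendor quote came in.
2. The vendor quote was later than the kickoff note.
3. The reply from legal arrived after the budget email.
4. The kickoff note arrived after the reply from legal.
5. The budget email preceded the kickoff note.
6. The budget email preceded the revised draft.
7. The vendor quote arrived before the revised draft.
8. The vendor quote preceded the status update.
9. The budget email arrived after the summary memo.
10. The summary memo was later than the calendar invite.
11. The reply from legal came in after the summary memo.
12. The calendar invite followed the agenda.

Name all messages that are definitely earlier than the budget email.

the agenda, the calendar invite, the summary memo

Directly stated before the budget email: the summary memo.
The agenda reaches the budget email via the agenda → the calendar invite → the summary memo → the budget email.
The calendar invite reaches the budget email via the calendar invite → the summary memo → the budget email.
No chain forces the revised draft (or any of the others) ahead of the budget email.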